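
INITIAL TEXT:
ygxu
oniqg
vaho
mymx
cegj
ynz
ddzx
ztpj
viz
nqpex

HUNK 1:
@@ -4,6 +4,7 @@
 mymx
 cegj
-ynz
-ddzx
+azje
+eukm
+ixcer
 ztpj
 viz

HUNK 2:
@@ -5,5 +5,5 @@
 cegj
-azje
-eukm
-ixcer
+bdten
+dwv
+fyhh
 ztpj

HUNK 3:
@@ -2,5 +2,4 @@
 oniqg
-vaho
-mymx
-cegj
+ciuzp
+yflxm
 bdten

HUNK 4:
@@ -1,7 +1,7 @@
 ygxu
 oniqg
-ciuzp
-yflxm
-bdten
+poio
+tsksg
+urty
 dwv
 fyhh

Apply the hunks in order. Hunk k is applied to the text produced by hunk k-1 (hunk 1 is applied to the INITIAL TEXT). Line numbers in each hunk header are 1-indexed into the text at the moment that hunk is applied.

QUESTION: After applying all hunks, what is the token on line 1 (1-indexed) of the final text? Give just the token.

Answer: ygxu

Derivation:
Hunk 1: at line 4 remove [ynz,ddzx] add [azje,eukm,ixcer] -> 11 lines: ygxu oniqg vaho mymx cegj azje eukm ixcer ztpj viz nqpex
Hunk 2: at line 5 remove [azje,eukm,ixcer] add [bdten,dwv,fyhh] -> 11 lines: ygxu oniqg vaho mymx cegj bdten dwv fyhh ztpj viz nqpex
Hunk 3: at line 2 remove [vaho,mymx,cegj] add [ciuzp,yflxm] -> 10 lines: ygxu oniqg ciuzp yflxm bdten dwv fyhh ztpj viz nqpex
Hunk 4: at line 1 remove [ciuzp,yflxm,bdten] add [poio,tsksg,urty] -> 10 lines: ygxu oniqg poio tsksg urty dwv fyhh ztpj viz nqpex
Final line 1: ygxu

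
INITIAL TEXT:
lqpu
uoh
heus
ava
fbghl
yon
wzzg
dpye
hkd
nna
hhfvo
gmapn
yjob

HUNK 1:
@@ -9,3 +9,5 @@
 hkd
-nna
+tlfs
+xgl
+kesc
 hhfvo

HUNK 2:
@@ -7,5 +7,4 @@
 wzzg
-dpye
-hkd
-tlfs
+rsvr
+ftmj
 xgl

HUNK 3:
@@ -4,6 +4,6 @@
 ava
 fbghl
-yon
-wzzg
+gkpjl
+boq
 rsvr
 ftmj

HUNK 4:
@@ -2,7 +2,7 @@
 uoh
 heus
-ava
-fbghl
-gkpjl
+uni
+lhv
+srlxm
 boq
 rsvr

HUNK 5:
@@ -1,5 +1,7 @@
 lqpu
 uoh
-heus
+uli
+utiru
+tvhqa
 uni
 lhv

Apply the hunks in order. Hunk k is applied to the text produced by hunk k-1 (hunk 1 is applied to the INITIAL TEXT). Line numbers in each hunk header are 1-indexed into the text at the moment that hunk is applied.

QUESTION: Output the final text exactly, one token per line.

Hunk 1: at line 9 remove [nna] add [tlfs,xgl,kesc] -> 15 lines: lqpu uoh heus ava fbghl yon wzzg dpye hkd tlfs xgl kesc hhfvo gmapn yjob
Hunk 2: at line 7 remove [dpye,hkd,tlfs] add [rsvr,ftmj] -> 14 lines: lqpu uoh heus ava fbghl yon wzzg rsvr ftmj xgl kesc hhfvo gmapn yjob
Hunk 3: at line 4 remove [yon,wzzg] add [gkpjl,boq] -> 14 lines: lqpu uoh heus ava fbghl gkpjl boq rsvr ftmj xgl kesc hhfvo gmapn yjob
Hunk 4: at line 2 remove [ava,fbghl,gkpjl] add [uni,lhv,srlxm] -> 14 lines: lqpu uoh heus uni lhv srlxm boq rsvr ftmj xgl kesc hhfvo gmapn yjob
Hunk 5: at line 1 remove [heus] add [uli,utiru,tvhqa] -> 16 lines: lqpu uoh uli utiru tvhqa uni lhv srlxm boq rsvr ftmj xgl kesc hhfvo gmapn yjob

Answer: lqpu
uoh
uli
utiru
tvhqa
uni
lhv
srlxm
boq
rsvr
ftmj
xgl
kesc
hhfvo
gmapn
yjob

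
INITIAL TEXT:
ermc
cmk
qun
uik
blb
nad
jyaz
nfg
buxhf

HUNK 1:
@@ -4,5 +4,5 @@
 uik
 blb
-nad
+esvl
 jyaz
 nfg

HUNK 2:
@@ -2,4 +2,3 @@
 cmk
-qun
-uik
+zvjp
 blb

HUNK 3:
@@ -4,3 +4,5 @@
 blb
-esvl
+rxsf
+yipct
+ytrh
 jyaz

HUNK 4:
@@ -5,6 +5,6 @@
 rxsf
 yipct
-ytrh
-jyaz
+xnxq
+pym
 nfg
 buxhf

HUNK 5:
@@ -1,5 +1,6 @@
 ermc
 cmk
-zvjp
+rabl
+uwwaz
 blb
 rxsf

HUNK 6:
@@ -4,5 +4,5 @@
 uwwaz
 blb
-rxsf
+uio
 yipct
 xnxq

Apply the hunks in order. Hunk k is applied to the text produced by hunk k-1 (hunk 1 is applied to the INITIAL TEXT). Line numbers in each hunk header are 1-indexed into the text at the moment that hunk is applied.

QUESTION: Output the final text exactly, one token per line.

Hunk 1: at line 4 remove [nad] add [esvl] -> 9 lines: ermc cmk qun uik blb esvl jyaz nfg buxhf
Hunk 2: at line 2 remove [qun,uik] add [zvjp] -> 8 lines: ermc cmk zvjp blb esvl jyaz nfg buxhf
Hunk 3: at line 4 remove [esvl] add [rxsf,yipct,ytrh] -> 10 lines: ermc cmk zvjp blb rxsf yipct ytrh jyaz nfg buxhf
Hunk 4: at line 5 remove [ytrh,jyaz] add [xnxq,pym] -> 10 lines: ermc cmk zvjp blb rxsf yipct xnxq pym nfg buxhf
Hunk 5: at line 1 remove [zvjp] add [rabl,uwwaz] -> 11 lines: ermc cmk rabl uwwaz blb rxsf yipct xnxq pym nfg buxhf
Hunk 6: at line 4 remove [rxsf] add [uio] -> 11 lines: ermc cmk rabl uwwaz blb uio yipct xnxq pym nfg buxhf

Answer: ermc
cmk
rabl
uwwaz
blb
uio
yipct
xnxq
pym
nfg
buxhf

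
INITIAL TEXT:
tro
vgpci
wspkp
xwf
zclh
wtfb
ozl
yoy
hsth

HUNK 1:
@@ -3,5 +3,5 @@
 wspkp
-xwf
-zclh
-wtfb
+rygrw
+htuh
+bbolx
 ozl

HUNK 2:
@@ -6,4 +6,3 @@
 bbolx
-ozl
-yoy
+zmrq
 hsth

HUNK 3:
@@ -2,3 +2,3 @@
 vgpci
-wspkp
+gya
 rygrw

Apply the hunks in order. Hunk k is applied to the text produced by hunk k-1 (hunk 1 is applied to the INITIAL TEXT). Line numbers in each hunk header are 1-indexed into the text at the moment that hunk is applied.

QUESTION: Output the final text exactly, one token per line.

Answer: tro
vgpci
gya
rygrw
htuh
bbolx
zmrq
hsth

Derivation:
Hunk 1: at line 3 remove [xwf,zclh,wtfb] add [rygrw,htuh,bbolx] -> 9 lines: tro vgpci wspkp rygrw htuh bbolx ozl yoy hsth
Hunk 2: at line 6 remove [ozl,yoy] add [zmrq] -> 8 lines: tro vgpci wspkp rygrw htuh bbolx zmrq hsth
Hunk 3: at line 2 remove [wspkp] add [gya] -> 8 lines: tro vgpci gya rygrw htuh bbolx zmrq hsth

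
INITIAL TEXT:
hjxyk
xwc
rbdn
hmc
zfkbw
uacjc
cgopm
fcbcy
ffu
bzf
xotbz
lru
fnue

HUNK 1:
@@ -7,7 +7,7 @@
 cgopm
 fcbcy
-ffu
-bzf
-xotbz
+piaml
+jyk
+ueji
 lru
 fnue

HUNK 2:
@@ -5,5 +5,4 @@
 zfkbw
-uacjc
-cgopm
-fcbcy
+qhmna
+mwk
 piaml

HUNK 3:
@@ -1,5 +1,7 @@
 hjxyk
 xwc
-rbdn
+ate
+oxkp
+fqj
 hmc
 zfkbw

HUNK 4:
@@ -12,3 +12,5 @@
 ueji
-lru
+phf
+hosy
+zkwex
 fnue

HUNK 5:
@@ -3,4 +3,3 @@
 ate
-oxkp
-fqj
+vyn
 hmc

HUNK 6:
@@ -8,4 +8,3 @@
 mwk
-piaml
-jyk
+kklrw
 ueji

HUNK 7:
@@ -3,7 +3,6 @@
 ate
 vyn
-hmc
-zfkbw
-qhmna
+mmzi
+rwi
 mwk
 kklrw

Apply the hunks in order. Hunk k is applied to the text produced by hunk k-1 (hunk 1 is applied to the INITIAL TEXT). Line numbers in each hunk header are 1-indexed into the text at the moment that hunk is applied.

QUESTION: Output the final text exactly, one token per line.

Answer: hjxyk
xwc
ate
vyn
mmzi
rwi
mwk
kklrw
ueji
phf
hosy
zkwex
fnue

Derivation:
Hunk 1: at line 7 remove [ffu,bzf,xotbz] add [piaml,jyk,ueji] -> 13 lines: hjxyk xwc rbdn hmc zfkbw uacjc cgopm fcbcy piaml jyk ueji lru fnue
Hunk 2: at line 5 remove [uacjc,cgopm,fcbcy] add [qhmna,mwk] -> 12 lines: hjxyk xwc rbdn hmc zfkbw qhmna mwk piaml jyk ueji lru fnue
Hunk 3: at line 1 remove [rbdn] add [ate,oxkp,fqj] -> 14 lines: hjxyk xwc ate oxkp fqj hmc zfkbw qhmna mwk piaml jyk ueji lru fnue
Hunk 4: at line 12 remove [lru] add [phf,hosy,zkwex] -> 16 lines: hjxyk xwc ate oxkp fqj hmc zfkbw qhmna mwk piaml jyk ueji phf hosy zkwex fnue
Hunk 5: at line 3 remove [oxkp,fqj] add [vyn] -> 15 lines: hjxyk xwc ate vyn hmc zfkbw qhmna mwk piaml jyk ueji phf hosy zkwex fnue
Hunk 6: at line 8 remove [piaml,jyk] add [kklrw] -> 14 lines: hjxyk xwc ate vyn hmc zfkbw qhmna mwk kklrw ueji phf hosy zkwex fnue
Hunk 7: at line 3 remove [hmc,zfkbw,qhmna] add [mmzi,rwi] -> 13 lines: hjxyk xwc ate vyn mmzi rwi mwk kklrw ueji phf hosy zkwex fnue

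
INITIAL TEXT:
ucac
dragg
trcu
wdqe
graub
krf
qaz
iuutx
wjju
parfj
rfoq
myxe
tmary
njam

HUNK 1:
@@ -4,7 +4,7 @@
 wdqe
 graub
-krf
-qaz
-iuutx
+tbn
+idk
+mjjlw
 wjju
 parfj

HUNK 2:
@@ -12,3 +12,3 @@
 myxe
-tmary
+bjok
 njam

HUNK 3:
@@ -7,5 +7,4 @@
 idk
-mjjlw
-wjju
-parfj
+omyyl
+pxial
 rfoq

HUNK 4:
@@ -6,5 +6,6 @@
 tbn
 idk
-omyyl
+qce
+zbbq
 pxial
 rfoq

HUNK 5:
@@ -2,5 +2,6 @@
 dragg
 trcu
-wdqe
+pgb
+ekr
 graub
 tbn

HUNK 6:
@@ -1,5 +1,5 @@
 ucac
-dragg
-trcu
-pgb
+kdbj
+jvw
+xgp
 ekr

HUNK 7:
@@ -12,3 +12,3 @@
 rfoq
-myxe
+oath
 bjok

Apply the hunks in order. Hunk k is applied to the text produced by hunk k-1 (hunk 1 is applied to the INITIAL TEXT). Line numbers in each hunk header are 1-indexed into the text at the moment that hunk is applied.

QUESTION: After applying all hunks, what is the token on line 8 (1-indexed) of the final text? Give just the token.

Hunk 1: at line 4 remove [krf,qaz,iuutx] add [tbn,idk,mjjlw] -> 14 lines: ucac dragg trcu wdqe graub tbn idk mjjlw wjju parfj rfoq myxe tmary njam
Hunk 2: at line 12 remove [tmary] add [bjok] -> 14 lines: ucac dragg trcu wdqe graub tbn idk mjjlw wjju parfj rfoq myxe bjok njam
Hunk 3: at line 7 remove [mjjlw,wjju,parfj] add [omyyl,pxial] -> 13 lines: ucac dragg trcu wdqe graub tbn idk omyyl pxial rfoq myxe bjok njam
Hunk 4: at line 6 remove [omyyl] add [qce,zbbq] -> 14 lines: ucac dragg trcu wdqe graub tbn idk qce zbbq pxial rfoq myxe bjok njam
Hunk 5: at line 2 remove [wdqe] add [pgb,ekr] -> 15 lines: ucac dragg trcu pgb ekr graub tbn idk qce zbbq pxial rfoq myxe bjok njam
Hunk 6: at line 1 remove [dragg,trcu,pgb] add [kdbj,jvw,xgp] -> 15 lines: ucac kdbj jvw xgp ekr graub tbn idk qce zbbq pxial rfoq myxe bjok njam
Hunk 7: at line 12 remove [myxe] add [oath] -> 15 lines: ucac kdbj jvw xgp ekr graub tbn idk qce zbbq pxial rfoq oath bjok njam
Final line 8: idk

Answer: idk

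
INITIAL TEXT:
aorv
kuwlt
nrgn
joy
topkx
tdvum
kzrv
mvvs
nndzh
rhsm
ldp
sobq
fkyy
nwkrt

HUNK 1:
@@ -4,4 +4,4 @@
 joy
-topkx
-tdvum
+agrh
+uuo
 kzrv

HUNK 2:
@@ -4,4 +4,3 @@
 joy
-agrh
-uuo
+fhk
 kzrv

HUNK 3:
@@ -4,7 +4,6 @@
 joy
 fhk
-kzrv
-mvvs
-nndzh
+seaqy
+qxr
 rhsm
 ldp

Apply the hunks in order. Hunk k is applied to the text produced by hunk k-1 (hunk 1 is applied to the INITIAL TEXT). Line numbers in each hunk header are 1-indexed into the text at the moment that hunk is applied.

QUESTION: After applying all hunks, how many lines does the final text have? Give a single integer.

Hunk 1: at line 4 remove [topkx,tdvum] add [agrh,uuo] -> 14 lines: aorv kuwlt nrgn joy agrh uuo kzrv mvvs nndzh rhsm ldp sobq fkyy nwkrt
Hunk 2: at line 4 remove [agrh,uuo] add [fhk] -> 13 lines: aorv kuwlt nrgn joy fhk kzrv mvvs nndzh rhsm ldp sobq fkyy nwkrt
Hunk 3: at line 4 remove [kzrv,mvvs,nndzh] add [seaqy,qxr] -> 12 lines: aorv kuwlt nrgn joy fhk seaqy qxr rhsm ldp sobq fkyy nwkrt
Final line count: 12

Answer: 12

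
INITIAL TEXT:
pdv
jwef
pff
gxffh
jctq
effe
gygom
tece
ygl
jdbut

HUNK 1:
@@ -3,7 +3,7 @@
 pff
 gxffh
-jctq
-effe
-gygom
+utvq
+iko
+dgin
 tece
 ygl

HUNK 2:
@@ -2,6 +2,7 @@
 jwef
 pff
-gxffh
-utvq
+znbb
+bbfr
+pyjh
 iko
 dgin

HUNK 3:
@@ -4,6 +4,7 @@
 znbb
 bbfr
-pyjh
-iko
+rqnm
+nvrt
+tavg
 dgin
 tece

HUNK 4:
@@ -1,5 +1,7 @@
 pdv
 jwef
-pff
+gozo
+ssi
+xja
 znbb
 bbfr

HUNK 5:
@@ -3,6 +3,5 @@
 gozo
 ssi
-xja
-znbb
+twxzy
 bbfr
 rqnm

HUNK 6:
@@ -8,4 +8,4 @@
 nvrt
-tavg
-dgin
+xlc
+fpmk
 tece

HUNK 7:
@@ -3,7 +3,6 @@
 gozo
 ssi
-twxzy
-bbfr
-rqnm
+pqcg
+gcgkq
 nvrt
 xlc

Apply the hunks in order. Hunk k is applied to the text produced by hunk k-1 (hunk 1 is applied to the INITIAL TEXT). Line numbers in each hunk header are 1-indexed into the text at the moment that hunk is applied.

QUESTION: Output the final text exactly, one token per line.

Hunk 1: at line 3 remove [jctq,effe,gygom] add [utvq,iko,dgin] -> 10 lines: pdv jwef pff gxffh utvq iko dgin tece ygl jdbut
Hunk 2: at line 2 remove [gxffh,utvq] add [znbb,bbfr,pyjh] -> 11 lines: pdv jwef pff znbb bbfr pyjh iko dgin tece ygl jdbut
Hunk 3: at line 4 remove [pyjh,iko] add [rqnm,nvrt,tavg] -> 12 lines: pdv jwef pff znbb bbfr rqnm nvrt tavg dgin tece ygl jdbut
Hunk 4: at line 1 remove [pff] add [gozo,ssi,xja] -> 14 lines: pdv jwef gozo ssi xja znbb bbfr rqnm nvrt tavg dgin tece ygl jdbut
Hunk 5: at line 3 remove [xja,znbb] add [twxzy] -> 13 lines: pdv jwef gozo ssi twxzy bbfr rqnm nvrt tavg dgin tece ygl jdbut
Hunk 6: at line 8 remove [tavg,dgin] add [xlc,fpmk] -> 13 lines: pdv jwef gozo ssi twxzy bbfr rqnm nvrt xlc fpmk tece ygl jdbut
Hunk 7: at line 3 remove [twxzy,bbfr,rqnm] add [pqcg,gcgkq] -> 12 lines: pdv jwef gozo ssi pqcg gcgkq nvrt xlc fpmk tece ygl jdbut

Answer: pdv
jwef
gozo
ssi
pqcg
gcgkq
nvrt
xlc
fpmk
tece
ygl
jdbut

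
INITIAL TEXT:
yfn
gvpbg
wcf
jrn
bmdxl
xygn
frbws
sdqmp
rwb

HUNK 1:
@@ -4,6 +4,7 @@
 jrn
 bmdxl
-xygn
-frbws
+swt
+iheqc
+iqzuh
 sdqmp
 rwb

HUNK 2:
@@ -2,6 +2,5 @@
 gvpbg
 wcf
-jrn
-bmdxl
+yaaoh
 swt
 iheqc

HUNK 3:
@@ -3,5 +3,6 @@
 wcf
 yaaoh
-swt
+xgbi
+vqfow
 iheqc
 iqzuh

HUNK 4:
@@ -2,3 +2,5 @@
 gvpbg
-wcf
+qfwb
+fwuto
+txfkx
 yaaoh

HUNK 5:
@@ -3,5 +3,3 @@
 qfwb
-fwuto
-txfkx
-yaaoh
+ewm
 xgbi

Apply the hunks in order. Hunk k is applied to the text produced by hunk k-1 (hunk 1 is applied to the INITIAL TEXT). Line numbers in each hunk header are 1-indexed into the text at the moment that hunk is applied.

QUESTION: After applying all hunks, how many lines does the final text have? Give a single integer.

Answer: 10

Derivation:
Hunk 1: at line 4 remove [xygn,frbws] add [swt,iheqc,iqzuh] -> 10 lines: yfn gvpbg wcf jrn bmdxl swt iheqc iqzuh sdqmp rwb
Hunk 2: at line 2 remove [jrn,bmdxl] add [yaaoh] -> 9 lines: yfn gvpbg wcf yaaoh swt iheqc iqzuh sdqmp rwb
Hunk 3: at line 3 remove [swt] add [xgbi,vqfow] -> 10 lines: yfn gvpbg wcf yaaoh xgbi vqfow iheqc iqzuh sdqmp rwb
Hunk 4: at line 2 remove [wcf] add [qfwb,fwuto,txfkx] -> 12 lines: yfn gvpbg qfwb fwuto txfkx yaaoh xgbi vqfow iheqc iqzuh sdqmp rwb
Hunk 5: at line 3 remove [fwuto,txfkx,yaaoh] add [ewm] -> 10 lines: yfn gvpbg qfwb ewm xgbi vqfow iheqc iqzuh sdqmp rwb
Final line count: 10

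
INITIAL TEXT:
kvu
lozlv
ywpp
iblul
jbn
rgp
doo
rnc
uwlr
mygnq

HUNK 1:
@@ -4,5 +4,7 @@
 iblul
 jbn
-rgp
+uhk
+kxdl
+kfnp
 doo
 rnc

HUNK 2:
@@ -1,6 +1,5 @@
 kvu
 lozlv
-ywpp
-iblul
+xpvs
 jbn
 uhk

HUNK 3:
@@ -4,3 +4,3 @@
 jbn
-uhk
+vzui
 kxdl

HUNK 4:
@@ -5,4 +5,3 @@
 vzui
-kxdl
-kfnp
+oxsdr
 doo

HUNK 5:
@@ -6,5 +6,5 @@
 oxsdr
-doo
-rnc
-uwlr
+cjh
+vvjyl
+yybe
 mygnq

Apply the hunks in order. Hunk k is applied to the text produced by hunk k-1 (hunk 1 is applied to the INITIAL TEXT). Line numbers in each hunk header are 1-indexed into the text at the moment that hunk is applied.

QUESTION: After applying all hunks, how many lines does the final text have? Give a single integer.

Hunk 1: at line 4 remove [rgp] add [uhk,kxdl,kfnp] -> 12 lines: kvu lozlv ywpp iblul jbn uhk kxdl kfnp doo rnc uwlr mygnq
Hunk 2: at line 1 remove [ywpp,iblul] add [xpvs] -> 11 lines: kvu lozlv xpvs jbn uhk kxdl kfnp doo rnc uwlr mygnq
Hunk 3: at line 4 remove [uhk] add [vzui] -> 11 lines: kvu lozlv xpvs jbn vzui kxdl kfnp doo rnc uwlr mygnq
Hunk 4: at line 5 remove [kxdl,kfnp] add [oxsdr] -> 10 lines: kvu lozlv xpvs jbn vzui oxsdr doo rnc uwlr mygnq
Hunk 5: at line 6 remove [doo,rnc,uwlr] add [cjh,vvjyl,yybe] -> 10 lines: kvu lozlv xpvs jbn vzui oxsdr cjh vvjyl yybe mygnq
Final line count: 10

Answer: 10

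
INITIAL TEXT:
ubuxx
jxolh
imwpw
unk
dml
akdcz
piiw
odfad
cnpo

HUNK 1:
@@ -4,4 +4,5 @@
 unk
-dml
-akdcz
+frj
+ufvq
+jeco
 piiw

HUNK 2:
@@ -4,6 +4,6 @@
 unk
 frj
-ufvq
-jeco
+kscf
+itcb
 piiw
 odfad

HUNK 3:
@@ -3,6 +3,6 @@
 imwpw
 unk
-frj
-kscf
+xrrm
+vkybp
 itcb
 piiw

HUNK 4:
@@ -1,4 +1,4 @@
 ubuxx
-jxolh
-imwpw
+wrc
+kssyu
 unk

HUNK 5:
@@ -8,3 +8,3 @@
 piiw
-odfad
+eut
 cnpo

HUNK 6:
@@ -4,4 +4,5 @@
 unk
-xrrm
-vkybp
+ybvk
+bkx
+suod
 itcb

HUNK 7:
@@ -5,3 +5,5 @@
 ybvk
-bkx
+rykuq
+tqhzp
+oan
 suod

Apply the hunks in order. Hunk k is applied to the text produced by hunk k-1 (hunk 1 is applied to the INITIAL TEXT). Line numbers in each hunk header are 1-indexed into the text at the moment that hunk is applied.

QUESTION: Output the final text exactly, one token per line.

Answer: ubuxx
wrc
kssyu
unk
ybvk
rykuq
tqhzp
oan
suod
itcb
piiw
eut
cnpo

Derivation:
Hunk 1: at line 4 remove [dml,akdcz] add [frj,ufvq,jeco] -> 10 lines: ubuxx jxolh imwpw unk frj ufvq jeco piiw odfad cnpo
Hunk 2: at line 4 remove [ufvq,jeco] add [kscf,itcb] -> 10 lines: ubuxx jxolh imwpw unk frj kscf itcb piiw odfad cnpo
Hunk 3: at line 3 remove [frj,kscf] add [xrrm,vkybp] -> 10 lines: ubuxx jxolh imwpw unk xrrm vkybp itcb piiw odfad cnpo
Hunk 4: at line 1 remove [jxolh,imwpw] add [wrc,kssyu] -> 10 lines: ubuxx wrc kssyu unk xrrm vkybp itcb piiw odfad cnpo
Hunk 5: at line 8 remove [odfad] add [eut] -> 10 lines: ubuxx wrc kssyu unk xrrm vkybp itcb piiw eut cnpo
Hunk 6: at line 4 remove [xrrm,vkybp] add [ybvk,bkx,suod] -> 11 lines: ubuxx wrc kssyu unk ybvk bkx suod itcb piiw eut cnpo
Hunk 7: at line 5 remove [bkx] add [rykuq,tqhzp,oan] -> 13 lines: ubuxx wrc kssyu unk ybvk rykuq tqhzp oan suod itcb piiw eut cnpo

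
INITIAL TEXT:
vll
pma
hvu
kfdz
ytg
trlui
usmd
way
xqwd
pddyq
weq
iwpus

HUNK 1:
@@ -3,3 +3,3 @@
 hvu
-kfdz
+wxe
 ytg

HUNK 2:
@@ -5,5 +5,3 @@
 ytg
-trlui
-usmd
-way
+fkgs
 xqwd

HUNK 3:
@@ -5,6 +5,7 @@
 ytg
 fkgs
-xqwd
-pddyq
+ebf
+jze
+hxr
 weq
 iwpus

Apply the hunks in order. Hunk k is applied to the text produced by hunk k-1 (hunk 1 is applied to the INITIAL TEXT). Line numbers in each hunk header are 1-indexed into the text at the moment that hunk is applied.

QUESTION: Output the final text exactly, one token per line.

Hunk 1: at line 3 remove [kfdz] add [wxe] -> 12 lines: vll pma hvu wxe ytg trlui usmd way xqwd pddyq weq iwpus
Hunk 2: at line 5 remove [trlui,usmd,way] add [fkgs] -> 10 lines: vll pma hvu wxe ytg fkgs xqwd pddyq weq iwpus
Hunk 3: at line 5 remove [xqwd,pddyq] add [ebf,jze,hxr] -> 11 lines: vll pma hvu wxe ytg fkgs ebf jze hxr weq iwpus

Answer: vll
pma
hvu
wxe
ytg
fkgs
ebf
jze
hxr
weq
iwpus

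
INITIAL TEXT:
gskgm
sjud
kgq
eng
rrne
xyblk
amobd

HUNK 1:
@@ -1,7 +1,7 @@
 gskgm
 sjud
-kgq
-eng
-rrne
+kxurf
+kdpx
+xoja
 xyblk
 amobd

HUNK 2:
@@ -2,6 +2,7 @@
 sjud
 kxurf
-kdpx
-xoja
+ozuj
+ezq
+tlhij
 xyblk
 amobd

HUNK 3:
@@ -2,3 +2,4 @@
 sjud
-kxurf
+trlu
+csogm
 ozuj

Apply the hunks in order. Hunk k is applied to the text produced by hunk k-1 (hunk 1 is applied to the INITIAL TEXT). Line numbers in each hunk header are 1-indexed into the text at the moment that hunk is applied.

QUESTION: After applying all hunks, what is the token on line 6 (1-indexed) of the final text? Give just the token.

Answer: ezq

Derivation:
Hunk 1: at line 1 remove [kgq,eng,rrne] add [kxurf,kdpx,xoja] -> 7 lines: gskgm sjud kxurf kdpx xoja xyblk amobd
Hunk 2: at line 2 remove [kdpx,xoja] add [ozuj,ezq,tlhij] -> 8 lines: gskgm sjud kxurf ozuj ezq tlhij xyblk amobd
Hunk 3: at line 2 remove [kxurf] add [trlu,csogm] -> 9 lines: gskgm sjud trlu csogm ozuj ezq tlhij xyblk amobd
Final line 6: ezq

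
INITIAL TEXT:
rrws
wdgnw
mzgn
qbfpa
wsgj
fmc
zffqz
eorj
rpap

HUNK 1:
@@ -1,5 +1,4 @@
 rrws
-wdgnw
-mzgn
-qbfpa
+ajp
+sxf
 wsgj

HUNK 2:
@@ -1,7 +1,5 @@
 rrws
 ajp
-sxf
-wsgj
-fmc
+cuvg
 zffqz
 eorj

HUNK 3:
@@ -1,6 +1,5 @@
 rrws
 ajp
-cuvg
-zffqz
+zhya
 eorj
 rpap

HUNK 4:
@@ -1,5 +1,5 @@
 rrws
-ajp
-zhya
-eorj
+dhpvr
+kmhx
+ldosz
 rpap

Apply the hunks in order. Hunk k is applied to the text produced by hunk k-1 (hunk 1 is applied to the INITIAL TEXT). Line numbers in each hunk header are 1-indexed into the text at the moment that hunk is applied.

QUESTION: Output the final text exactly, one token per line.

Answer: rrws
dhpvr
kmhx
ldosz
rpap

Derivation:
Hunk 1: at line 1 remove [wdgnw,mzgn,qbfpa] add [ajp,sxf] -> 8 lines: rrws ajp sxf wsgj fmc zffqz eorj rpap
Hunk 2: at line 1 remove [sxf,wsgj,fmc] add [cuvg] -> 6 lines: rrws ajp cuvg zffqz eorj rpap
Hunk 3: at line 1 remove [cuvg,zffqz] add [zhya] -> 5 lines: rrws ajp zhya eorj rpap
Hunk 4: at line 1 remove [ajp,zhya,eorj] add [dhpvr,kmhx,ldosz] -> 5 lines: rrws dhpvr kmhx ldosz rpap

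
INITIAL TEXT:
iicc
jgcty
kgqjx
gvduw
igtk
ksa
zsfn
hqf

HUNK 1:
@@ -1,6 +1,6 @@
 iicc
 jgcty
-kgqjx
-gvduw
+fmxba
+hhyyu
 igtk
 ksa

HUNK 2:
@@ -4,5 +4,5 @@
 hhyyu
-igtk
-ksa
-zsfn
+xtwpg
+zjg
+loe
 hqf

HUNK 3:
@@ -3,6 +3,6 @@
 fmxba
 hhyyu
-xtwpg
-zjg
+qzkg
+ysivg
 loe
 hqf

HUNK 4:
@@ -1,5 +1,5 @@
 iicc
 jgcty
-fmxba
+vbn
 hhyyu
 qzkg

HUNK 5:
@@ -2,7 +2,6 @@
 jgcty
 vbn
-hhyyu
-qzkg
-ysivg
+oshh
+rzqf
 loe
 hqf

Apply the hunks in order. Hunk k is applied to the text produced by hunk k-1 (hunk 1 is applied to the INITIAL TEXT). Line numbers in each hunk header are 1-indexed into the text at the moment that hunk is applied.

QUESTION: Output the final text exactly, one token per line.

Hunk 1: at line 1 remove [kgqjx,gvduw] add [fmxba,hhyyu] -> 8 lines: iicc jgcty fmxba hhyyu igtk ksa zsfn hqf
Hunk 2: at line 4 remove [igtk,ksa,zsfn] add [xtwpg,zjg,loe] -> 8 lines: iicc jgcty fmxba hhyyu xtwpg zjg loe hqf
Hunk 3: at line 3 remove [xtwpg,zjg] add [qzkg,ysivg] -> 8 lines: iicc jgcty fmxba hhyyu qzkg ysivg loe hqf
Hunk 4: at line 1 remove [fmxba] add [vbn] -> 8 lines: iicc jgcty vbn hhyyu qzkg ysivg loe hqf
Hunk 5: at line 2 remove [hhyyu,qzkg,ysivg] add [oshh,rzqf] -> 7 lines: iicc jgcty vbn oshh rzqf loe hqf

Answer: iicc
jgcty
vbn
oshh
rzqf
loe
hqf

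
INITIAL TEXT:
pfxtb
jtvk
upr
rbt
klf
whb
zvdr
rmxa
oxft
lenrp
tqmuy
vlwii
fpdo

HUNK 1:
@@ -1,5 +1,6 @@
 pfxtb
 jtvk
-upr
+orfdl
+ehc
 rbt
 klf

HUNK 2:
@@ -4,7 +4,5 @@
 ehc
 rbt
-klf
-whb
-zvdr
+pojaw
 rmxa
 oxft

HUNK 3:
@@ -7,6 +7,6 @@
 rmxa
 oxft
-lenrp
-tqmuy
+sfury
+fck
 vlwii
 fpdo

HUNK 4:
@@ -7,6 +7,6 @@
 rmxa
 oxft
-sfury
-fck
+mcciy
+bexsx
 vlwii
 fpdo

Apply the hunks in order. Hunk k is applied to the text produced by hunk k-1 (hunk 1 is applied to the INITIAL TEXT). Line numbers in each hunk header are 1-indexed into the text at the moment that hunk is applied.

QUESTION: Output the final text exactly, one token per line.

Answer: pfxtb
jtvk
orfdl
ehc
rbt
pojaw
rmxa
oxft
mcciy
bexsx
vlwii
fpdo

Derivation:
Hunk 1: at line 1 remove [upr] add [orfdl,ehc] -> 14 lines: pfxtb jtvk orfdl ehc rbt klf whb zvdr rmxa oxft lenrp tqmuy vlwii fpdo
Hunk 2: at line 4 remove [klf,whb,zvdr] add [pojaw] -> 12 lines: pfxtb jtvk orfdl ehc rbt pojaw rmxa oxft lenrp tqmuy vlwii fpdo
Hunk 3: at line 7 remove [lenrp,tqmuy] add [sfury,fck] -> 12 lines: pfxtb jtvk orfdl ehc rbt pojaw rmxa oxft sfury fck vlwii fpdo
Hunk 4: at line 7 remove [sfury,fck] add [mcciy,bexsx] -> 12 lines: pfxtb jtvk orfdl ehc rbt pojaw rmxa oxft mcciy bexsx vlwii fpdo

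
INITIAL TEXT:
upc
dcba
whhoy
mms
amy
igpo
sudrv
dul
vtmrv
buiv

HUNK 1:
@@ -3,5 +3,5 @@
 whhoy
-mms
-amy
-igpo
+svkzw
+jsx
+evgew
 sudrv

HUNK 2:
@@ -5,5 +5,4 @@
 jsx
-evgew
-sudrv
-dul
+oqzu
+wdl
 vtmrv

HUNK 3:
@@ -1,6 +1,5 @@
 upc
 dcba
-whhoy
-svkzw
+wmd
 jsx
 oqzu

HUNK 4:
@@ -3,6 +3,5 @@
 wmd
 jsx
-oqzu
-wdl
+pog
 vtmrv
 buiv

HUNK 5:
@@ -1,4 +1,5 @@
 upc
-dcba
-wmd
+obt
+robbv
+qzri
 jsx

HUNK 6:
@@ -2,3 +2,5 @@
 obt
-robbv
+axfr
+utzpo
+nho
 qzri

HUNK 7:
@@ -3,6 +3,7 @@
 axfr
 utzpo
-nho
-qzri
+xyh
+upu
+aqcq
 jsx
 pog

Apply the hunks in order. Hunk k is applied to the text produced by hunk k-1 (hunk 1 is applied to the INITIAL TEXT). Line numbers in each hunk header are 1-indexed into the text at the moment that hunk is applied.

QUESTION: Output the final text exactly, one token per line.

Answer: upc
obt
axfr
utzpo
xyh
upu
aqcq
jsx
pog
vtmrv
buiv

Derivation:
Hunk 1: at line 3 remove [mms,amy,igpo] add [svkzw,jsx,evgew] -> 10 lines: upc dcba whhoy svkzw jsx evgew sudrv dul vtmrv buiv
Hunk 2: at line 5 remove [evgew,sudrv,dul] add [oqzu,wdl] -> 9 lines: upc dcba whhoy svkzw jsx oqzu wdl vtmrv buiv
Hunk 3: at line 1 remove [whhoy,svkzw] add [wmd] -> 8 lines: upc dcba wmd jsx oqzu wdl vtmrv buiv
Hunk 4: at line 3 remove [oqzu,wdl] add [pog] -> 7 lines: upc dcba wmd jsx pog vtmrv buiv
Hunk 5: at line 1 remove [dcba,wmd] add [obt,robbv,qzri] -> 8 lines: upc obt robbv qzri jsx pog vtmrv buiv
Hunk 6: at line 2 remove [robbv] add [axfr,utzpo,nho] -> 10 lines: upc obt axfr utzpo nho qzri jsx pog vtmrv buiv
Hunk 7: at line 3 remove [nho,qzri] add [xyh,upu,aqcq] -> 11 lines: upc obt axfr utzpo xyh upu aqcq jsx pog vtmrv buiv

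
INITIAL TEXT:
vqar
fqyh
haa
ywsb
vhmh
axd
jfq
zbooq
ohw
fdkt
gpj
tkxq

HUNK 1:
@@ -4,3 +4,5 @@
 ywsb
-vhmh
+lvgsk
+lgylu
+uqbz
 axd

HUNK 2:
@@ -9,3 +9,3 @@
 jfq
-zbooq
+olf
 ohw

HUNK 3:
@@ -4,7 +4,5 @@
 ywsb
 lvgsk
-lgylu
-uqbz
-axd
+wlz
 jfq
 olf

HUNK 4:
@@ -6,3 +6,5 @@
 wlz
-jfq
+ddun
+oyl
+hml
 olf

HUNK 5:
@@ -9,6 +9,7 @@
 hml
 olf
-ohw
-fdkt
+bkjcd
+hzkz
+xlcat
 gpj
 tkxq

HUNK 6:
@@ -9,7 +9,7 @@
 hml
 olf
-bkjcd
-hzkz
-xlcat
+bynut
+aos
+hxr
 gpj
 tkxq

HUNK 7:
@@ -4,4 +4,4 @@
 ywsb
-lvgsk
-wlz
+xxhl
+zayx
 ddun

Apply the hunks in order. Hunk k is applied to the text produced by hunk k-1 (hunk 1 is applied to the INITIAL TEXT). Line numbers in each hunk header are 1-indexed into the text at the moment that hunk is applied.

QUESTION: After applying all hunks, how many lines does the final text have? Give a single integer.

Answer: 15

Derivation:
Hunk 1: at line 4 remove [vhmh] add [lvgsk,lgylu,uqbz] -> 14 lines: vqar fqyh haa ywsb lvgsk lgylu uqbz axd jfq zbooq ohw fdkt gpj tkxq
Hunk 2: at line 9 remove [zbooq] add [olf] -> 14 lines: vqar fqyh haa ywsb lvgsk lgylu uqbz axd jfq olf ohw fdkt gpj tkxq
Hunk 3: at line 4 remove [lgylu,uqbz,axd] add [wlz] -> 12 lines: vqar fqyh haa ywsb lvgsk wlz jfq olf ohw fdkt gpj tkxq
Hunk 4: at line 6 remove [jfq] add [ddun,oyl,hml] -> 14 lines: vqar fqyh haa ywsb lvgsk wlz ddun oyl hml olf ohw fdkt gpj tkxq
Hunk 5: at line 9 remove [ohw,fdkt] add [bkjcd,hzkz,xlcat] -> 15 lines: vqar fqyh haa ywsb lvgsk wlz ddun oyl hml olf bkjcd hzkz xlcat gpj tkxq
Hunk 6: at line 9 remove [bkjcd,hzkz,xlcat] add [bynut,aos,hxr] -> 15 lines: vqar fqyh haa ywsb lvgsk wlz ddun oyl hml olf bynut aos hxr gpj tkxq
Hunk 7: at line 4 remove [lvgsk,wlz] add [xxhl,zayx] -> 15 lines: vqar fqyh haa ywsb xxhl zayx ddun oyl hml olf bynut aos hxr gpj tkxq
Final line count: 15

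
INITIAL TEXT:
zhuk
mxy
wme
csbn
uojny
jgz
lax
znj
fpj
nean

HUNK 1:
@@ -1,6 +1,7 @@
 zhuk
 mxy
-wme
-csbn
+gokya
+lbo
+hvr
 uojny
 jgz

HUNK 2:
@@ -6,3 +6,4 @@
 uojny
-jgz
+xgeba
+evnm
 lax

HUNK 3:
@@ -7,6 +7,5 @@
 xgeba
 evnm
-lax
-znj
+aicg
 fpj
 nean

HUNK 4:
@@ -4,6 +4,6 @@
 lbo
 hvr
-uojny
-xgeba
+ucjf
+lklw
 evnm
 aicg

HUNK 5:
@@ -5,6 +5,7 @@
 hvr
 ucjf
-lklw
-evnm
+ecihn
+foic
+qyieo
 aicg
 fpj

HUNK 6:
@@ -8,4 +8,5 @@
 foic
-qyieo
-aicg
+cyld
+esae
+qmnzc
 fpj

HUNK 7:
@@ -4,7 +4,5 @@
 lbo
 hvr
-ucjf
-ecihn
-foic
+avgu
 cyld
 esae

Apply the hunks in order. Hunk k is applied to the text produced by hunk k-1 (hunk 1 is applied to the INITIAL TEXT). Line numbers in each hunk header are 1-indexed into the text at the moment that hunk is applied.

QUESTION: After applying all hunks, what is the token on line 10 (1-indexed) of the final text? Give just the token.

Answer: fpj

Derivation:
Hunk 1: at line 1 remove [wme,csbn] add [gokya,lbo,hvr] -> 11 lines: zhuk mxy gokya lbo hvr uojny jgz lax znj fpj nean
Hunk 2: at line 6 remove [jgz] add [xgeba,evnm] -> 12 lines: zhuk mxy gokya lbo hvr uojny xgeba evnm lax znj fpj nean
Hunk 3: at line 7 remove [lax,znj] add [aicg] -> 11 lines: zhuk mxy gokya lbo hvr uojny xgeba evnm aicg fpj nean
Hunk 4: at line 4 remove [uojny,xgeba] add [ucjf,lklw] -> 11 lines: zhuk mxy gokya lbo hvr ucjf lklw evnm aicg fpj nean
Hunk 5: at line 5 remove [lklw,evnm] add [ecihn,foic,qyieo] -> 12 lines: zhuk mxy gokya lbo hvr ucjf ecihn foic qyieo aicg fpj nean
Hunk 6: at line 8 remove [qyieo,aicg] add [cyld,esae,qmnzc] -> 13 lines: zhuk mxy gokya lbo hvr ucjf ecihn foic cyld esae qmnzc fpj nean
Hunk 7: at line 4 remove [ucjf,ecihn,foic] add [avgu] -> 11 lines: zhuk mxy gokya lbo hvr avgu cyld esae qmnzc fpj nean
Final line 10: fpj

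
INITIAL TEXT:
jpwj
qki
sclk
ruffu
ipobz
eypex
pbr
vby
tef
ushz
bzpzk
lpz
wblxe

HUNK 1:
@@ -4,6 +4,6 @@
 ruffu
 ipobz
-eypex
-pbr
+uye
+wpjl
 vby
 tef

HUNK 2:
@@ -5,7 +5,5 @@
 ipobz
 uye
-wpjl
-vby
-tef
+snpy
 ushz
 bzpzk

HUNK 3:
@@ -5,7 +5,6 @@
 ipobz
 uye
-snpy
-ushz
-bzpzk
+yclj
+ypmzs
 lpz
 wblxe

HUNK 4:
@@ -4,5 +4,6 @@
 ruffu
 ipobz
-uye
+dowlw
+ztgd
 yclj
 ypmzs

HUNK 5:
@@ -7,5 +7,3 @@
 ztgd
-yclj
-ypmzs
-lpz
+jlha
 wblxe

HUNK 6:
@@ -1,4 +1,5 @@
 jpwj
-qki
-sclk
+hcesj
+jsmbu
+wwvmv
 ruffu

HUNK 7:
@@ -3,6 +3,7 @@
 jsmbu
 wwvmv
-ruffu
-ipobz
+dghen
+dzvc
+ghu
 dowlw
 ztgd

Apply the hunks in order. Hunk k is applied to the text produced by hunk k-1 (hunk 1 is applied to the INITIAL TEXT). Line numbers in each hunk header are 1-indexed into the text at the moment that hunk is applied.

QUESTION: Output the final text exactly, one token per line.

Answer: jpwj
hcesj
jsmbu
wwvmv
dghen
dzvc
ghu
dowlw
ztgd
jlha
wblxe

Derivation:
Hunk 1: at line 4 remove [eypex,pbr] add [uye,wpjl] -> 13 lines: jpwj qki sclk ruffu ipobz uye wpjl vby tef ushz bzpzk lpz wblxe
Hunk 2: at line 5 remove [wpjl,vby,tef] add [snpy] -> 11 lines: jpwj qki sclk ruffu ipobz uye snpy ushz bzpzk lpz wblxe
Hunk 3: at line 5 remove [snpy,ushz,bzpzk] add [yclj,ypmzs] -> 10 lines: jpwj qki sclk ruffu ipobz uye yclj ypmzs lpz wblxe
Hunk 4: at line 4 remove [uye] add [dowlw,ztgd] -> 11 lines: jpwj qki sclk ruffu ipobz dowlw ztgd yclj ypmzs lpz wblxe
Hunk 5: at line 7 remove [yclj,ypmzs,lpz] add [jlha] -> 9 lines: jpwj qki sclk ruffu ipobz dowlw ztgd jlha wblxe
Hunk 6: at line 1 remove [qki,sclk] add [hcesj,jsmbu,wwvmv] -> 10 lines: jpwj hcesj jsmbu wwvmv ruffu ipobz dowlw ztgd jlha wblxe
Hunk 7: at line 3 remove [ruffu,ipobz] add [dghen,dzvc,ghu] -> 11 lines: jpwj hcesj jsmbu wwvmv dghen dzvc ghu dowlw ztgd jlha wblxe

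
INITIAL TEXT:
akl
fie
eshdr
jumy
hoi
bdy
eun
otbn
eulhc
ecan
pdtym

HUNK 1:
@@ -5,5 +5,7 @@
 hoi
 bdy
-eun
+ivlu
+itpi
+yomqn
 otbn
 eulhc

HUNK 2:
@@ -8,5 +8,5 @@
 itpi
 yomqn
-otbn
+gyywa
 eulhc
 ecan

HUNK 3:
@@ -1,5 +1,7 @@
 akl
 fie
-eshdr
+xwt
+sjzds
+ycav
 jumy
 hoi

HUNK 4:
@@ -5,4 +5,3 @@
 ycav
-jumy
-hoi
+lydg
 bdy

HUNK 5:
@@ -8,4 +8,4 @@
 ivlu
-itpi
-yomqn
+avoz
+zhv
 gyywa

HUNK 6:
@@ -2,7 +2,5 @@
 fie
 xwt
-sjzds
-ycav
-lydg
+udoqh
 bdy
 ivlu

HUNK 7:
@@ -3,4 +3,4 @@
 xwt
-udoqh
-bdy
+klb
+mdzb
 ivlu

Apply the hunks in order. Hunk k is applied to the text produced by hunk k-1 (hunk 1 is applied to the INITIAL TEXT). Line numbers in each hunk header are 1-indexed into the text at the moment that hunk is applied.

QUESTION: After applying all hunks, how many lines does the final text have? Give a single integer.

Hunk 1: at line 5 remove [eun] add [ivlu,itpi,yomqn] -> 13 lines: akl fie eshdr jumy hoi bdy ivlu itpi yomqn otbn eulhc ecan pdtym
Hunk 2: at line 8 remove [otbn] add [gyywa] -> 13 lines: akl fie eshdr jumy hoi bdy ivlu itpi yomqn gyywa eulhc ecan pdtym
Hunk 3: at line 1 remove [eshdr] add [xwt,sjzds,ycav] -> 15 lines: akl fie xwt sjzds ycav jumy hoi bdy ivlu itpi yomqn gyywa eulhc ecan pdtym
Hunk 4: at line 5 remove [jumy,hoi] add [lydg] -> 14 lines: akl fie xwt sjzds ycav lydg bdy ivlu itpi yomqn gyywa eulhc ecan pdtym
Hunk 5: at line 8 remove [itpi,yomqn] add [avoz,zhv] -> 14 lines: akl fie xwt sjzds ycav lydg bdy ivlu avoz zhv gyywa eulhc ecan pdtym
Hunk 6: at line 2 remove [sjzds,ycav,lydg] add [udoqh] -> 12 lines: akl fie xwt udoqh bdy ivlu avoz zhv gyywa eulhc ecan pdtym
Hunk 7: at line 3 remove [udoqh,bdy] add [klb,mdzb] -> 12 lines: akl fie xwt klb mdzb ivlu avoz zhv gyywa eulhc ecan pdtym
Final line count: 12

Answer: 12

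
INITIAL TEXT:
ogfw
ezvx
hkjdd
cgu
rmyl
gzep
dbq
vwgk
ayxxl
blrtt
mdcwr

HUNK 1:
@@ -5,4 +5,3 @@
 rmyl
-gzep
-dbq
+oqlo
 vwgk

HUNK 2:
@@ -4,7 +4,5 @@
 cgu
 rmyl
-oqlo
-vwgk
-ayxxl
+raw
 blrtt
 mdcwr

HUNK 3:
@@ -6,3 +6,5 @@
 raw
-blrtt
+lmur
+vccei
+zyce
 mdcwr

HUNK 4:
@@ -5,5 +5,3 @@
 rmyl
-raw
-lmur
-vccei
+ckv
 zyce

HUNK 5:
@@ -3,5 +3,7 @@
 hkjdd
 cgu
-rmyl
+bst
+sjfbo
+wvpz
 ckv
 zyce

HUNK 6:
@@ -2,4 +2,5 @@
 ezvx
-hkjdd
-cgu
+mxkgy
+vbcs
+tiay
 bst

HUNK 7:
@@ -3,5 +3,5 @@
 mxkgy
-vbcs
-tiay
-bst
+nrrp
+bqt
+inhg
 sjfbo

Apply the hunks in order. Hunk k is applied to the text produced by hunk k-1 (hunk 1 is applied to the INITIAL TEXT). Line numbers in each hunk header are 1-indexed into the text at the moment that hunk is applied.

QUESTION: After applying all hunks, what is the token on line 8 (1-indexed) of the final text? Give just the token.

Answer: wvpz

Derivation:
Hunk 1: at line 5 remove [gzep,dbq] add [oqlo] -> 10 lines: ogfw ezvx hkjdd cgu rmyl oqlo vwgk ayxxl blrtt mdcwr
Hunk 2: at line 4 remove [oqlo,vwgk,ayxxl] add [raw] -> 8 lines: ogfw ezvx hkjdd cgu rmyl raw blrtt mdcwr
Hunk 3: at line 6 remove [blrtt] add [lmur,vccei,zyce] -> 10 lines: ogfw ezvx hkjdd cgu rmyl raw lmur vccei zyce mdcwr
Hunk 4: at line 5 remove [raw,lmur,vccei] add [ckv] -> 8 lines: ogfw ezvx hkjdd cgu rmyl ckv zyce mdcwr
Hunk 5: at line 3 remove [rmyl] add [bst,sjfbo,wvpz] -> 10 lines: ogfw ezvx hkjdd cgu bst sjfbo wvpz ckv zyce mdcwr
Hunk 6: at line 2 remove [hkjdd,cgu] add [mxkgy,vbcs,tiay] -> 11 lines: ogfw ezvx mxkgy vbcs tiay bst sjfbo wvpz ckv zyce mdcwr
Hunk 7: at line 3 remove [vbcs,tiay,bst] add [nrrp,bqt,inhg] -> 11 lines: ogfw ezvx mxkgy nrrp bqt inhg sjfbo wvpz ckv zyce mdcwr
Final line 8: wvpz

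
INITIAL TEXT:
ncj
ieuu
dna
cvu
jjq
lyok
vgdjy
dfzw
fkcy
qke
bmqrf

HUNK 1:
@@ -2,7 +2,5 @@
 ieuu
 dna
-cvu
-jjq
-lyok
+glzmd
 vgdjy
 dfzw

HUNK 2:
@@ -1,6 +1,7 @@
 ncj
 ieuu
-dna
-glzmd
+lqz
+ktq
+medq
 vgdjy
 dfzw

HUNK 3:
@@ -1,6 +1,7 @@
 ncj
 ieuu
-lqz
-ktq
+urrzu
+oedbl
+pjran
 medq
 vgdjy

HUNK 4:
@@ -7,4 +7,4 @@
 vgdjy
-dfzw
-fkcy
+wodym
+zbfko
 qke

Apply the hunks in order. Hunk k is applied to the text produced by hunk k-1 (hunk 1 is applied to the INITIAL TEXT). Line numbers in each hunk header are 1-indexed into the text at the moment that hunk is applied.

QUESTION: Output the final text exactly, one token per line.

Answer: ncj
ieuu
urrzu
oedbl
pjran
medq
vgdjy
wodym
zbfko
qke
bmqrf

Derivation:
Hunk 1: at line 2 remove [cvu,jjq,lyok] add [glzmd] -> 9 lines: ncj ieuu dna glzmd vgdjy dfzw fkcy qke bmqrf
Hunk 2: at line 1 remove [dna,glzmd] add [lqz,ktq,medq] -> 10 lines: ncj ieuu lqz ktq medq vgdjy dfzw fkcy qke bmqrf
Hunk 3: at line 1 remove [lqz,ktq] add [urrzu,oedbl,pjran] -> 11 lines: ncj ieuu urrzu oedbl pjran medq vgdjy dfzw fkcy qke bmqrf
Hunk 4: at line 7 remove [dfzw,fkcy] add [wodym,zbfko] -> 11 lines: ncj ieuu urrzu oedbl pjran medq vgdjy wodym zbfko qke bmqrf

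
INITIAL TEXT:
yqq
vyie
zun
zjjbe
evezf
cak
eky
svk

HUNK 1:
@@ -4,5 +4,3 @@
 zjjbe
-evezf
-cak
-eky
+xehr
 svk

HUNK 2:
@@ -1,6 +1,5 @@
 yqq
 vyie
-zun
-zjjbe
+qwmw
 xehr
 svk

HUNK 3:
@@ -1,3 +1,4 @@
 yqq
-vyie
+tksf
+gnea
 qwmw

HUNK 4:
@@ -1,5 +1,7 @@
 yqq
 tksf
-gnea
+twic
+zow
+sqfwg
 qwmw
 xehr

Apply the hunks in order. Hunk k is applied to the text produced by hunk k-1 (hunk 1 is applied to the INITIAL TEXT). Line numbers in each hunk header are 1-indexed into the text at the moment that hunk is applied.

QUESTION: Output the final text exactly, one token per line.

Answer: yqq
tksf
twic
zow
sqfwg
qwmw
xehr
svk

Derivation:
Hunk 1: at line 4 remove [evezf,cak,eky] add [xehr] -> 6 lines: yqq vyie zun zjjbe xehr svk
Hunk 2: at line 1 remove [zun,zjjbe] add [qwmw] -> 5 lines: yqq vyie qwmw xehr svk
Hunk 3: at line 1 remove [vyie] add [tksf,gnea] -> 6 lines: yqq tksf gnea qwmw xehr svk
Hunk 4: at line 1 remove [gnea] add [twic,zow,sqfwg] -> 8 lines: yqq tksf twic zow sqfwg qwmw xehr svk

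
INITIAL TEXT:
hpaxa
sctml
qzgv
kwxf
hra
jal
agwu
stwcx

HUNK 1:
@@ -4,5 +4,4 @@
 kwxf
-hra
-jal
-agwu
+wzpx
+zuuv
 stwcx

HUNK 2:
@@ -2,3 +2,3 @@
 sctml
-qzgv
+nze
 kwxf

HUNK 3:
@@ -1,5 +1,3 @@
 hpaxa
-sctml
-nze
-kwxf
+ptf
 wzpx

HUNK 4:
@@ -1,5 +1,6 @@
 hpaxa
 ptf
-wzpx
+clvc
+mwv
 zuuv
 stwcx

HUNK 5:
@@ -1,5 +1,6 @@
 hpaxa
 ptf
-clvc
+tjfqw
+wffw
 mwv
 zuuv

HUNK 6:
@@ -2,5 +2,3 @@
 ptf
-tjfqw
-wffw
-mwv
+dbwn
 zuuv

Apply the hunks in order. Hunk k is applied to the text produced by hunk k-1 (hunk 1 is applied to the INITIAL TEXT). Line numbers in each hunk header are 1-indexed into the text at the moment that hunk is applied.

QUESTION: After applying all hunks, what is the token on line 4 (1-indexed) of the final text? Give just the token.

Answer: zuuv

Derivation:
Hunk 1: at line 4 remove [hra,jal,agwu] add [wzpx,zuuv] -> 7 lines: hpaxa sctml qzgv kwxf wzpx zuuv stwcx
Hunk 2: at line 2 remove [qzgv] add [nze] -> 7 lines: hpaxa sctml nze kwxf wzpx zuuv stwcx
Hunk 3: at line 1 remove [sctml,nze,kwxf] add [ptf] -> 5 lines: hpaxa ptf wzpx zuuv stwcx
Hunk 4: at line 1 remove [wzpx] add [clvc,mwv] -> 6 lines: hpaxa ptf clvc mwv zuuv stwcx
Hunk 5: at line 1 remove [clvc] add [tjfqw,wffw] -> 7 lines: hpaxa ptf tjfqw wffw mwv zuuv stwcx
Hunk 6: at line 2 remove [tjfqw,wffw,mwv] add [dbwn] -> 5 lines: hpaxa ptf dbwn zuuv stwcx
Final line 4: zuuv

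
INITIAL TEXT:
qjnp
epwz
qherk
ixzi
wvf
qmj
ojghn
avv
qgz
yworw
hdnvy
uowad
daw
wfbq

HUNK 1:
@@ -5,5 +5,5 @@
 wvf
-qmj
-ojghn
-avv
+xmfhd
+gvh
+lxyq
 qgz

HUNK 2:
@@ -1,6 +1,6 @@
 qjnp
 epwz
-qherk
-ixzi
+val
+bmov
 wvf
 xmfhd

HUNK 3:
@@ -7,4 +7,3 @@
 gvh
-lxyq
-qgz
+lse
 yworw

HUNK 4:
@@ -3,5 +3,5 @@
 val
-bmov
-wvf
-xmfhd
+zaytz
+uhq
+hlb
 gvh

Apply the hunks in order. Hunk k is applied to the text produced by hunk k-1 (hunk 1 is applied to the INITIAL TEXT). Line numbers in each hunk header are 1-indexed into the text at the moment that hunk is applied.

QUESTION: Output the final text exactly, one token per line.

Answer: qjnp
epwz
val
zaytz
uhq
hlb
gvh
lse
yworw
hdnvy
uowad
daw
wfbq

Derivation:
Hunk 1: at line 5 remove [qmj,ojghn,avv] add [xmfhd,gvh,lxyq] -> 14 lines: qjnp epwz qherk ixzi wvf xmfhd gvh lxyq qgz yworw hdnvy uowad daw wfbq
Hunk 2: at line 1 remove [qherk,ixzi] add [val,bmov] -> 14 lines: qjnp epwz val bmov wvf xmfhd gvh lxyq qgz yworw hdnvy uowad daw wfbq
Hunk 3: at line 7 remove [lxyq,qgz] add [lse] -> 13 lines: qjnp epwz val bmov wvf xmfhd gvh lse yworw hdnvy uowad daw wfbq
Hunk 4: at line 3 remove [bmov,wvf,xmfhd] add [zaytz,uhq,hlb] -> 13 lines: qjnp epwz val zaytz uhq hlb gvh lse yworw hdnvy uowad daw wfbq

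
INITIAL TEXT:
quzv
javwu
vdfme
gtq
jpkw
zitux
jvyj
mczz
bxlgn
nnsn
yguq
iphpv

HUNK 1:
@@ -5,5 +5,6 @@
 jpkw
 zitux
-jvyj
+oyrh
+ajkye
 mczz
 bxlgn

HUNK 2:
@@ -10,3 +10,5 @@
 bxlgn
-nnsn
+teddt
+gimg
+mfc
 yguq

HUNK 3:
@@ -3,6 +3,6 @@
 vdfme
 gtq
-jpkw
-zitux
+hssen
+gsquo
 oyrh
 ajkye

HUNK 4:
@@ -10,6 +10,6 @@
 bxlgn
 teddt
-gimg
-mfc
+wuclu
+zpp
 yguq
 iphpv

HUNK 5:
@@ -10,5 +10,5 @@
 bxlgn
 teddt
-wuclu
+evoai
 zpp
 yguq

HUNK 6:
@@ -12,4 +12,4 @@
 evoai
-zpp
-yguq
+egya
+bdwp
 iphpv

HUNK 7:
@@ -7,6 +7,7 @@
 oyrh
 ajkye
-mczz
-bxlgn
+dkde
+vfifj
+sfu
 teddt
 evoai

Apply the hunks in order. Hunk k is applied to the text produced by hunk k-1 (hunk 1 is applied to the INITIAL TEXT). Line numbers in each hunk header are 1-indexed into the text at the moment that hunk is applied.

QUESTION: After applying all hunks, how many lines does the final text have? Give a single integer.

Answer: 16

Derivation:
Hunk 1: at line 5 remove [jvyj] add [oyrh,ajkye] -> 13 lines: quzv javwu vdfme gtq jpkw zitux oyrh ajkye mczz bxlgn nnsn yguq iphpv
Hunk 2: at line 10 remove [nnsn] add [teddt,gimg,mfc] -> 15 lines: quzv javwu vdfme gtq jpkw zitux oyrh ajkye mczz bxlgn teddt gimg mfc yguq iphpv
Hunk 3: at line 3 remove [jpkw,zitux] add [hssen,gsquo] -> 15 lines: quzv javwu vdfme gtq hssen gsquo oyrh ajkye mczz bxlgn teddt gimg mfc yguq iphpv
Hunk 4: at line 10 remove [gimg,mfc] add [wuclu,zpp] -> 15 lines: quzv javwu vdfme gtq hssen gsquo oyrh ajkye mczz bxlgn teddt wuclu zpp yguq iphpv
Hunk 5: at line 10 remove [wuclu] add [evoai] -> 15 lines: quzv javwu vdfme gtq hssen gsquo oyrh ajkye mczz bxlgn teddt evoai zpp yguq iphpv
Hunk 6: at line 12 remove [zpp,yguq] add [egya,bdwp] -> 15 lines: quzv javwu vdfme gtq hssen gsquo oyrh ajkye mczz bxlgn teddt evoai egya bdwp iphpv
Hunk 7: at line 7 remove [mczz,bxlgn] add [dkde,vfifj,sfu] -> 16 lines: quzv javwu vdfme gtq hssen gsquo oyrh ajkye dkde vfifj sfu teddt evoai egya bdwp iphpv
Final line count: 16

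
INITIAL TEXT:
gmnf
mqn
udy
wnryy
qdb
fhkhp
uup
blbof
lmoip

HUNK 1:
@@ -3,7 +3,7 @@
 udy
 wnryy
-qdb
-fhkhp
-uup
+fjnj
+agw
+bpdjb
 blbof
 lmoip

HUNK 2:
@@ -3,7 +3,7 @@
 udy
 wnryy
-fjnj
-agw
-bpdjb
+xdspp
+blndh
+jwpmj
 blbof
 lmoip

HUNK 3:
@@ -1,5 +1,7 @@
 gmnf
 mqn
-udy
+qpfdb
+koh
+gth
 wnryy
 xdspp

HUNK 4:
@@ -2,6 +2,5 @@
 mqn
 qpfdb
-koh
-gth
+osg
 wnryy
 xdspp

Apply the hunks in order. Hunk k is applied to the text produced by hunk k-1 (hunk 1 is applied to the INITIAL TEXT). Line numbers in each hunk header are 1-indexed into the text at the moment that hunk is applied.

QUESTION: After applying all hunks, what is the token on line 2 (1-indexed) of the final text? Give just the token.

Hunk 1: at line 3 remove [qdb,fhkhp,uup] add [fjnj,agw,bpdjb] -> 9 lines: gmnf mqn udy wnryy fjnj agw bpdjb blbof lmoip
Hunk 2: at line 3 remove [fjnj,agw,bpdjb] add [xdspp,blndh,jwpmj] -> 9 lines: gmnf mqn udy wnryy xdspp blndh jwpmj blbof lmoip
Hunk 3: at line 1 remove [udy] add [qpfdb,koh,gth] -> 11 lines: gmnf mqn qpfdb koh gth wnryy xdspp blndh jwpmj blbof lmoip
Hunk 4: at line 2 remove [koh,gth] add [osg] -> 10 lines: gmnf mqn qpfdb osg wnryy xdspp blndh jwpmj blbof lmoip
Final line 2: mqn

Answer: mqn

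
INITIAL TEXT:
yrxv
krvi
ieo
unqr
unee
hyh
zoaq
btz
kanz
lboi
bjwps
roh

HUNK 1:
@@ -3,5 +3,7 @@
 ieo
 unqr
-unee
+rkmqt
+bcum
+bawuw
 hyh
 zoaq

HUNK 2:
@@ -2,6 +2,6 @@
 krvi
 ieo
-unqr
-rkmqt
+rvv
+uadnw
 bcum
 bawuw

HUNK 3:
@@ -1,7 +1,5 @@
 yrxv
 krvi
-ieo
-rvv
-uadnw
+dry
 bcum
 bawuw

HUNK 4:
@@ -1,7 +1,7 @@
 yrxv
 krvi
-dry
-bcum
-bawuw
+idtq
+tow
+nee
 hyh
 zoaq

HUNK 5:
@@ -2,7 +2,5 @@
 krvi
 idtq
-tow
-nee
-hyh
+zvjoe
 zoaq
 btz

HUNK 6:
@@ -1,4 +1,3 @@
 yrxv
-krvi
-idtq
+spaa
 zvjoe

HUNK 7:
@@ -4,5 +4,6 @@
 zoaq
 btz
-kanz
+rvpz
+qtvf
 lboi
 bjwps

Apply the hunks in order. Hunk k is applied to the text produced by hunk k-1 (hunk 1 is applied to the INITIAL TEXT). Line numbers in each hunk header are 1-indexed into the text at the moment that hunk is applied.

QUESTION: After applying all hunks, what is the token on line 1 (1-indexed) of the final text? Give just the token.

Answer: yrxv

Derivation:
Hunk 1: at line 3 remove [unee] add [rkmqt,bcum,bawuw] -> 14 lines: yrxv krvi ieo unqr rkmqt bcum bawuw hyh zoaq btz kanz lboi bjwps roh
Hunk 2: at line 2 remove [unqr,rkmqt] add [rvv,uadnw] -> 14 lines: yrxv krvi ieo rvv uadnw bcum bawuw hyh zoaq btz kanz lboi bjwps roh
Hunk 3: at line 1 remove [ieo,rvv,uadnw] add [dry] -> 12 lines: yrxv krvi dry bcum bawuw hyh zoaq btz kanz lboi bjwps roh
Hunk 4: at line 1 remove [dry,bcum,bawuw] add [idtq,tow,nee] -> 12 lines: yrxv krvi idtq tow nee hyh zoaq btz kanz lboi bjwps roh
Hunk 5: at line 2 remove [tow,nee,hyh] add [zvjoe] -> 10 lines: yrxv krvi idtq zvjoe zoaq btz kanz lboi bjwps roh
Hunk 6: at line 1 remove [krvi,idtq] add [spaa] -> 9 lines: yrxv spaa zvjoe zoaq btz kanz lboi bjwps roh
Hunk 7: at line 4 remove [kanz] add [rvpz,qtvf] -> 10 lines: yrxv spaa zvjoe zoaq btz rvpz qtvf lboi bjwps roh
Final line 1: yrxv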